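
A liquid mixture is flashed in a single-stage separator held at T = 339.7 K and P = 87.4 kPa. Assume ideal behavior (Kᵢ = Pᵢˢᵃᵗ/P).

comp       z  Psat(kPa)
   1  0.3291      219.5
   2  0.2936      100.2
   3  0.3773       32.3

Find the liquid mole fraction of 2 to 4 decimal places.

Raoult's law: Kᵢ = Pᵢˢᵃᵗ/P = Pᵢˢᵃᵗ/87.4.
  K_1 = 219.5/87.4 = 2.511442, K_2 = 100.2/87.4 = 1.146453, K_3 = 32.3/87.4 = 0.369565
Let ψ = V/F and solve Σ zᵢ(Kᵢ−1)/(1+ψ(Kᵢ−1)) = 0.
Feasibility: ΣzᵢKᵢ = 1.3026, Σzᵢ/Kᵢ = 1.4081 — both > 1, two phases present.
Iterate (Newton) starting at ψ = 0.5:
  ψ = 0.5000: g = -0.02398, g' = -0.5691 → ψ = 0.4579
  ψ = 0.4579: g = -0.00012, g' = -0.5645 → ψ = 0.4577
Converged at ψ = 0.4577.
Compositions from xᵢ = zᵢ/(1+ψ(Kᵢ−1)), yᵢ = Kᵢxᵢ:
  1: x = 0.1945, y = 0.4886
  2: x = 0.2752, y = 0.3155
  3: x = 0.5303, y = 0.1960

x_2 = 0.2752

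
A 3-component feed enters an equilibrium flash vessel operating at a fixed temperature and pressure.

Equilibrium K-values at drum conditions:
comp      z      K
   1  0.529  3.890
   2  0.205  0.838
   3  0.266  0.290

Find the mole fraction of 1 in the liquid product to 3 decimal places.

Rachford–Rice: g(β) = Σ zᵢ(Kᵢ−1)/(1+β(Kᵢ−1)) = 0.
Feasibility: ΣzᵢKᵢ = 2.307, Σzᵢ/Kᵢ = 1.298 — both > 1, two phases present.
Newton iteration, β⁰ = 0.5:
  β = 0.500: g = 0.2963, g' = -1.068 → β = 0.778
  β = 0.778: g = 0.0112, g' = -1.094 → β = 0.788
Converged at β = 0.788.
Compositions from xᵢ = zᵢ/(1+β(Kᵢ−1)), yᵢ = Kᵢxᵢ:
  1: x = 0.161, y = 0.628
  2: x = 0.235, y = 0.197
  3: x = 0.604, y = 0.175

x_1 = 0.161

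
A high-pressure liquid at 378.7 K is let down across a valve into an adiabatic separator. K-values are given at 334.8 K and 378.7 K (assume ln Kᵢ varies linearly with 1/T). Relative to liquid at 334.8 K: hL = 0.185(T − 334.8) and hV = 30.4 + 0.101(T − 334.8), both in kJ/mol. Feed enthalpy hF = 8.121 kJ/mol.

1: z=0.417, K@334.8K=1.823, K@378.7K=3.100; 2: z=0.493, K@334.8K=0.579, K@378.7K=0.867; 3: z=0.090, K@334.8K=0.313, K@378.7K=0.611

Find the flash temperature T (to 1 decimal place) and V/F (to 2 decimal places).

Adiabatic flash: solve Rachford–Rice at each trial T, then check hF = ψ·hV(T) + (1−ψ)·hL(T).
  T = 334.8 K: K = (1.823, 0.579, 0.313), RR gives ψ = 0.190, H_out = 5.782 kJ/mol
  T = 378.7 K: K = (3.100, 0.867, 0.611), RR gives ψ = 1.000, H_out = 34.834 kJ/mol
  T = 356.8 K: K = (2.418, 0.718, 0.447), RR gives ψ = 0.823, H_out = 27.580 kJ/mol
  T = 345.8 K: K = (2.109, 0.647, 0.376), RR gives ψ = 0.512, H_out = 17.119 kJ/mol
  T = 340.3 K: K = (1.963, 0.613, 0.344), RR gives ψ = 0.357, H_out = 11.705 kJ/mol
  T = 337.6 K: K = (1.894, 0.596, 0.328), RR gives ψ = 0.277, H_out = 8.884 kJ/mol
  T = 336.2 K: K = (1.858, 0.587, 0.321), RR gives ψ = 0.234, H_out = 7.359 kJ/mol
Linear interpolation between T = 336.2 (H_out = 7.359) and T = 337.6 (H_out = 8.884) on hF = 8.121 gives T ≈ 336.9 K, at which ψ = 0.26.

T = 336.9 K, V/F = 0.26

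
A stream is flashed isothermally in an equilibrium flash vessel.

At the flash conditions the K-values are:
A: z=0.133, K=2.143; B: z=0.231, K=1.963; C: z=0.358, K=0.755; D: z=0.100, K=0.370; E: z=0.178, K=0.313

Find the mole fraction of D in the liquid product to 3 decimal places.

Newton–Raphson from ψ = 0.5:
  ψ = 0.500: g = -0.1313, g' = -0.475 → ψ = 0.224
  ψ = 0.224: g = -0.0066, g' = -0.450 → ψ = 0.209
Converged at ψ = 0.209.
Compositions from xᵢ = zᵢ/(1+ψ(Kᵢ−1)), yᵢ = Kᵢxᵢ:
  A: x = 0.107, y = 0.230
  B: x = 0.192, y = 0.377
  C: x = 0.377, y = 0.285
  D: x = 0.115, y = 0.043
  E: x = 0.208, y = 0.065

x_D = 0.115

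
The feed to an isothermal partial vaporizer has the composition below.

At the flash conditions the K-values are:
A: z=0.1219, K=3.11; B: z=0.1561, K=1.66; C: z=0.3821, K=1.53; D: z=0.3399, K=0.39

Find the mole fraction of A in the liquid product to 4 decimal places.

x_A = 0.0525

Newton–Raphson from V/F = 0.5:
  V/F = 0.5000: g = 0.06439, g' = -0.4959 → V/F = 0.6298
  V/F = 0.6298: g = -0.00166, g' = -0.5278 → V/F = 0.6267
Converged at V/F = 0.6267.
Compositions from xᵢ = zᵢ/(1+V/F(Kᵢ−1)), yᵢ = Kᵢxᵢ:
  A: x = 0.0525, y = 0.1632
  B: x = 0.1104, y = 0.1833
  C: x = 0.2868, y = 0.4388
  D: x = 0.5503, y = 0.2146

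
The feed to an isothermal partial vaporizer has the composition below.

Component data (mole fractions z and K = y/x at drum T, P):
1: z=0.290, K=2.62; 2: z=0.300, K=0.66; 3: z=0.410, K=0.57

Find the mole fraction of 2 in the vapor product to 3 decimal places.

y_2 = 0.221

Material balance + equilibrium reduce to Σ zᵢ(Kᵢ−1)/(1+ψ(Kᵢ−1)) = 0.
Feasibility: ΣzᵢKᵢ = 1.192, Σzᵢ/Kᵢ = 1.285 — both > 1, two phases present.
Newton iteration, ψ⁰ = 0.5:
  ψ = 0.500: g = -0.0879, g' = -0.406 → ψ = 0.283
  ψ = 0.283: g = 0.0084, g' = -0.498 → ψ = 0.300
Converged at ψ = 0.300.
Compositions from xᵢ = zᵢ/(1+ψ(Kᵢ−1)), yᵢ = Kᵢxᵢ:
  1: x = 0.195, y = 0.511
  2: x = 0.334, y = 0.221
  3: x = 0.471, y = 0.268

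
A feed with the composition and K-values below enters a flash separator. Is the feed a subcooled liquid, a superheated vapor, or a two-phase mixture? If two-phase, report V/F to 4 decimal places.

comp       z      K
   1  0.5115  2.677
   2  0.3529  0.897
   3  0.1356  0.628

ΣzᵢKᵢ = 1.7710; Σzᵢ/Kᵢ = 0.8004.
Since Σzᵢ/Kᵢ < 1 the mixture is above its dew point — single vapor phase.

superheated vapor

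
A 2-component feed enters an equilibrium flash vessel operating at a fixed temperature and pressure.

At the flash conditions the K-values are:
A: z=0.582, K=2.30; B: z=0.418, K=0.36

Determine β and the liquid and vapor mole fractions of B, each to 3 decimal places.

β = 0.588, x_B = 0.670, y_B = 0.241

Rachford–Rice: g(β) = Σ zᵢ(Kᵢ−1)/(1+β(Kᵢ−1)) = 0.
g(0) = ΣzᵢKᵢ − 1 = 0.489 and g(1) = 1 − Σzᵢ/Kᵢ = -0.414, so a root lies in (0, 1).
Binary case is linear: z₁(K₁−1)(1+β(K₂−1)) + z₂(K₂−1)(1+β(K₁−1)) = 0
⇒ β = [z₁(K₁−1)+z₂(K₂−1)] / [−(K₁−1)(K₂−1)] = 0.4891/0.8320 = 0.588
Compositions from xᵢ = zᵢ/(1+β(Kᵢ−1)), yᵢ = Kᵢxᵢ:
  A: x = 0.330, y = 0.759
  B: x = 0.670, y = 0.241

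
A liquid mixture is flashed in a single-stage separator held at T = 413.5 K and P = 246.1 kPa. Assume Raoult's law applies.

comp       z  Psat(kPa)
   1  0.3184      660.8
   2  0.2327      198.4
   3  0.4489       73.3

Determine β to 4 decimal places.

β = 0.1850

Raoult's law: Kᵢ = Pᵢˢᵃᵗ/P = Pᵢˢᵃᵗ/246.1.
  K_1 = 660.8/246.1 = 2.685087, K_2 = 198.4/246.1 = 0.806176, K_3 = 73.3/246.1 = 0.297846
Material balance + equilibrium reduce to Σ zᵢ(Kᵢ−1)/(1+β(Kᵢ−1)) = 0.
g(0) = ΣzᵢKᵢ − 1 = 0.1762 and g(1) = 1 − Σzᵢ/Kᵢ = -0.9144, so a root lies in (0, 1).
Newton iteration, β⁰ = 0.5:
  β = 0.5000: g = -0.24447, g' = -0.8026 → β = 0.1954
  β = 0.1954: g = -0.00856, g' = -0.8184 → β = 0.1849
  β = 0.1849: g = 0.00005, g' = -0.8272 → β = 0.1850
Converged at β = 0.1850.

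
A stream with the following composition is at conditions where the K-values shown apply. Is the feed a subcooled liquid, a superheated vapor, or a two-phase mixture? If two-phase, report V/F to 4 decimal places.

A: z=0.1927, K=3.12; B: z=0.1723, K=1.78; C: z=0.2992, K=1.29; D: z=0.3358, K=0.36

ΣzᵢKᵢ = 1.4148; Σzᵢ/Kᵢ = 1.3233.
Both exceed 1, so a two-phase solution exists.
Iterate (Newton) starting at ψ = 0.61:
  ψ = 0.6100: g = -0.00961, g' = -0.6011 → ψ = 0.5940
  ψ = 0.5940: g = -0.00005, g' = -0.5949 → ψ = 0.5939
Converged at ψ = 0.5939.

two-phase, V/F = 0.5939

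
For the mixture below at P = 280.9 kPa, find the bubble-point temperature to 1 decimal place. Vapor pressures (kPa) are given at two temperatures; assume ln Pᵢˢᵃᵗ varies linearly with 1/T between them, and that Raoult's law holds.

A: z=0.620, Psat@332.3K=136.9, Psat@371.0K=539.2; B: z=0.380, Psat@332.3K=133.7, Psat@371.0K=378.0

T = 353.7 K

Bubble-point temperature: ΣzᵢPᵢˢᵃᵗ(T) = P. Interpolate ln Pᵢˢᵃᵗ = aᵢ + bᵢ/T.
  T = 332.3 K: ΣzᵢPᵢˢᵃᵗ = 135.68 kPa
  T = 371.0 K: ΣzᵢPᵢˢᵃᵗ = 477.94 kPa
  T = 351.6 K: ΣzᵢPᵢˢᵃᵗ = 262.40 kPa
  T = 361.3 K: ΣzᵢPᵢˢᵃᵗ = 356.76 kPa
  T = 356.5 K: ΣzᵢPᵢˢᵃᵗ = 307.04 kPa
  T = 354.1 K: ΣzᵢPᵢˢᵃᵗ = 284.44 kPa
Interpolating between 351.6 K and 354.1 K gives T ≈ 353.7 K.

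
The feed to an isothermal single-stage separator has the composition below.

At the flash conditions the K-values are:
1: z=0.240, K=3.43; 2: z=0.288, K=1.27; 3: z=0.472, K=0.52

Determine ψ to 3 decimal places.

ψ = 0.570

Iterate (Newton) starting at ψ = 0.63:
  ψ = 0.630: g = -0.0279, g' = -0.460 → ψ = 0.569
  ψ = 0.569: g = 0.0003, g' = -0.471 → ψ = 0.570
Converged at ψ = 0.570.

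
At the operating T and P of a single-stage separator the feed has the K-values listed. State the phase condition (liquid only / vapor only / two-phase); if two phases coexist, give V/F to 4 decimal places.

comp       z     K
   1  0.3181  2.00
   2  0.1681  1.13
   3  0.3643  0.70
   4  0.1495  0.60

ΣzᵢKᵢ = 1.1709; Σzᵢ/Kᵢ = 1.0774.
Both exceed 1, so a two-phase solution exists.
Newton–Raphson from ψ = 0.62:
  ψ = 0.6200: g = 0.00280, g' = -0.2154 → ψ = 0.6330
Converged at ψ = 0.6330.

two-phase, V/F = 0.6330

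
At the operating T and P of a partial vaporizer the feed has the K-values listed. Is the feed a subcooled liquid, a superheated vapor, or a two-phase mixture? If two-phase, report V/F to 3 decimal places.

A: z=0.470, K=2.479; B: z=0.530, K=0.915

superheated vapor

ΣzᵢKᵢ = 1.650; Σzᵢ/Kᵢ = 0.769.
Since Σzᵢ/Kᵢ < 1 the mixture is above its dew point — single vapor phase.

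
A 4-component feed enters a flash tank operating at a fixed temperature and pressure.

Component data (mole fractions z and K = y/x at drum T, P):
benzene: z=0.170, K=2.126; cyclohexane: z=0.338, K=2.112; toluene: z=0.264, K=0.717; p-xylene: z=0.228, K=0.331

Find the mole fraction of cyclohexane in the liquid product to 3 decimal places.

x_cyclohexane = 0.204

Material balance + equilibrium reduce to Σ zᵢ(Kᵢ−1)/(1+β(Kᵢ−1)) = 0.
g(0) = ΣzᵢKᵢ − 1 = 0.340 and g(1) = 1 − Σzᵢ/Kᵢ = -0.297, so a root lies in (0, 1).
Newton iteration, β⁰ = 0.39:
  β = 0.390: g = 0.1048, g' = -0.521 → β = 0.591
Converged at β = 0.591.
Compositions from xᵢ = zᵢ/(1+β(Kᵢ−1)), yᵢ = Kᵢxᵢ:
  benzene: x = 0.102, y = 0.217
  cyclohexane: x = 0.204, y = 0.431
  toluene: x = 0.317, y = 0.227
  p-xylene: x = 0.377, y = 0.125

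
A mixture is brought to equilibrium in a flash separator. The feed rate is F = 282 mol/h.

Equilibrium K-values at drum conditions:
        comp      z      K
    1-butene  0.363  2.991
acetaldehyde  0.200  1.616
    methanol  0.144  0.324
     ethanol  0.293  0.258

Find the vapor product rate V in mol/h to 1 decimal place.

V = 130.3 mol/h

Rachford–Rice: g(V/F) = Σ zᵢ(Kᵢ−1)/(1+V/F(Kᵢ−1)) = 0.
Check two-phase: ΣzᵢKᵢ = 1.531 > 1 and Σzᵢ/Kᵢ = 1.825 > 1, so g(0) = 0.531 > 0 and g(1) = -0.825 < 0.
Newton–Raphson from V/F = 0.34:
  V/F = 0.340: g = 0.1157, g' = -0.963 → V/F = 0.460
  V/F = 0.460: g = 0.0018, g' = -0.949 → V/F = 0.462
Converged at V/F = 0.462.
Then V = V/F·F = 0.4620·282 = 130.3 mol/h and L = F − V = 151.7 mol/h.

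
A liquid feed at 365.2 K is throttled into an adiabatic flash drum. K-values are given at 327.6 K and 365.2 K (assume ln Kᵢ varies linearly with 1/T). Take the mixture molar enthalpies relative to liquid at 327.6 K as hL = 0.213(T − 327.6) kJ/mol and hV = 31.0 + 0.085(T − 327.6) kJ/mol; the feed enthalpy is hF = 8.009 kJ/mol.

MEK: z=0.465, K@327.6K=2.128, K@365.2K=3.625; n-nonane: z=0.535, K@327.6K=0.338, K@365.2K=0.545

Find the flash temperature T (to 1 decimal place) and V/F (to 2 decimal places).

Adiabatic flash: solve Rachford–Rice at each trial T, then check hF = ψ·hV(T) + (1−ψ)·hL(T).
  T = 327.6 K: K = (2.128, 0.338), RR gives ψ = 0.228, H_out = 7.072 kJ/mol
  T = 365.2 K: K = (3.625, 0.545), RR gives ψ = 0.818, H_out = 29.434 kJ/mol
  T = 346.4 K: K = (2.818, 0.435), RR gives ψ = 0.528, H_out = 19.114 kJ/mol
  T = 337.0 K: K = (2.458, 0.385), RR gives ψ = 0.389, H_out = 13.590 kJ/mol
  T = 332.3 K: K = (2.290, 0.361), RR gives ψ = 0.313, H_out = 10.508 kJ/mol
  T = 330.0 K: K = (2.210, 0.350), RR gives ψ = 0.273, H_out = 8.880 kJ/mol
Linear interpolation between T = 327.6 (H_out = 7.072) and T = 330.0 (H_out = 8.880) on hF = 8.009 gives T ≈ 328.8 K, at which ψ = 0.25.

T = 328.8 K, V/F = 0.25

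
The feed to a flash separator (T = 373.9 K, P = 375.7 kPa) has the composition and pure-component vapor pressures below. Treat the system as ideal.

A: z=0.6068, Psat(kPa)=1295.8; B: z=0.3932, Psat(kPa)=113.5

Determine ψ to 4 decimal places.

ψ = 0.7089

Raoult's law: Kᵢ = Pᵢˢᵃᵗ/P = Pᵢˢᵃᵗ/375.7.
  K_A = 1295.8/375.7 = 3.449028, K_B = 113.5/375.7 = 0.302103
Rachford–Rice: g(ψ) = Σ zᵢ(Kᵢ−1)/(1+ψ(Kᵢ−1)) = 0.
g(0) = ΣzᵢKᵢ − 1 = 1.2117 and g(1) = 1 − Σzᵢ/Kᵢ = -0.4775, so a root lies in (0, 1).
Iterate (Newton) starting at ψ = 0.67:
  ψ = 0.6700: g = 0.04731, g' = -1.1975 → ψ = 0.7095
  ψ = 0.7095: g = -0.00073, g' = -1.2371 → ψ = 0.7089
Converged at ψ = 0.7089.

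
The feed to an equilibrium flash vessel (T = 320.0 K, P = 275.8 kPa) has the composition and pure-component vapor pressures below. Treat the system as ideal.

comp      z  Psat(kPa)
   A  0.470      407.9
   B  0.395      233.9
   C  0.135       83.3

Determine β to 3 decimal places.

β = 0.373

Raoult's law: Kᵢ = Pᵢˢᵃᵗ/P = Pᵢˢᵃᵗ/275.8.
  K_A = 407.9/275.8 = 1.47897, K_B = 233.9/275.8 = 0.84808, K_C = 83.3/275.8 = 0.30203
Material balance + equilibrium reduce to Σ zᵢ(Kᵢ−1)/(1+β(Kᵢ−1)) = 0.
g(0) = ΣzᵢKᵢ − 1 = 0.071 and g(1) = 1 − Σzᵢ/Kᵢ = -0.231, so a root lies in (0, 1).
Newton–Raphson from β = 0.53:
  β = 0.530: g = -0.0353, g' = -0.245 → β = 0.386
  β = 0.386: g = -0.0027, g' = -0.210 → β = 0.373
Converged at β = 0.373.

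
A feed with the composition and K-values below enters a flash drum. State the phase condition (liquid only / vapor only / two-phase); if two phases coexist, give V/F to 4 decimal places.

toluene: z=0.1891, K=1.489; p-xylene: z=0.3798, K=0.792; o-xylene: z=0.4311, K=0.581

liquid only

ΣzᵢKᵢ = 0.8328; Σzᵢ/Kᵢ = 1.3485.
Since ΣzᵢKᵢ < 1 the mixture is below its bubble point — single liquid phase.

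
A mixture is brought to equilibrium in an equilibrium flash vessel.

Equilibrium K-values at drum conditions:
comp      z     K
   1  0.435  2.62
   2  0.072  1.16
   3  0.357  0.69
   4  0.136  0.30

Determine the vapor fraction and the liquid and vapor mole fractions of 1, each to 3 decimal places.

Let ψ = V/F and solve Σ zᵢ(Kᵢ−1)/(1+ψ(Kᵢ−1)) = 0.
Check two-phase: ΣzᵢKᵢ = 1.510 > 1 and Σzᵢ/Kᵢ = 1.199 > 1, so g(0) = 0.510 > 0 and g(1) = -0.199 < 0.
Newton–Raphson from ψ = 0.5:
  ψ = 0.500: g = 0.1226, g' = -0.556 → ψ = 0.721
  ψ = 0.721: g = 0.0009, g' = -0.573 → ψ = 0.722
Converged at ψ = 0.722.
Compositions from xᵢ = zᵢ/(1+ψ(Kᵢ−1)), yᵢ = Kᵢxᵢ:
  1: x = 0.200, y = 0.525
  2: x = 0.065, y = 0.075
  3: x = 0.460, y = 0.317
  4: x = 0.275, y = 0.083

ψ = 0.722, x_1 = 0.200, y_1 = 0.525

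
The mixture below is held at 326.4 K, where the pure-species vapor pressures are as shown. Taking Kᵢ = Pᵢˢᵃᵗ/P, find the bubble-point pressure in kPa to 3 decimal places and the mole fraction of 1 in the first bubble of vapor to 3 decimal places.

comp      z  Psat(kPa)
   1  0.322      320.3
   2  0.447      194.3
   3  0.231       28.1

At the bubble point ψ → 0, so ΣzᵢKᵢ = 1 with Kᵢ = Pᵢˢᵃᵗ/P ⇒ P = ΣzᵢPᵢˢᵃᵗ.
P = 0.322·320.3 + 0.447·194.3 + 0.231·28.1 = 196.480 kPa
yᵢ = zᵢPᵢˢᵃᵗ/P ⇒ y_1 = 0.322·320.3/196.480 = 0.525

Pbub = 196.480 kPa, y_1 = 0.525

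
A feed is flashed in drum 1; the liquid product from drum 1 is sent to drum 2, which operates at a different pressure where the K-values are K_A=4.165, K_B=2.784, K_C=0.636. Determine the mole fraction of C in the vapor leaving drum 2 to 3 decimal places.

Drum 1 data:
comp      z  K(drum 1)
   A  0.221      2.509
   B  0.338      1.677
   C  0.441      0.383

y_C (drum 2) = 0.544

Drum 1:
Iterate (Newton) starting at ψ₁ = 0.5:
  ψ₁ = 0.500: g = -0.0325, g' = -0.601 → ψ₁ = 0.446
  ψ₁ = 0.446: g = -0.0003, g' = -0.591 → ψ₁ = 0.445
Converged at ψ₁ = 0.445.
Drum-1 compositions:
  A: x = 0.132, y = 0.332
  B: x = 0.260, y = 0.435
  C: x = 0.608, y = 0.233
Drum-2 feed = drum-1 liquid: z₂ = (0.1322, 0.2597, 0.6082).
Drum 2:
Material balance + equilibrium reduce to Σ zᵢ(Kᵢ−1)/(1+ψ₂(Kᵢ−1)) = 0.
g(0) = ΣzᵢKᵢ − 1 = 0.660 and g(1) = 1 − Σzᵢ/Kᵢ = -0.081, so a root lies in (0, 1).
Newton–Raphson from ψ₂ = 0.51:
  ψ₂ = 0.510: g = 0.1307, g' = -0.542 → ψ₂ = 0.751
  ψ₂ = 0.751: g = 0.0171, g' = -0.420 → ψ₂ = 0.792
  ψ₂ = 0.792: g = 0.0002, g' = -0.409 → ψ₂ = 0.793
Converged at ψ₂ = 0.793.
  A: x = 0.038, y = 0.157
  B: x = 0.108, y = 0.299
  C: x = 0.855, y = 0.544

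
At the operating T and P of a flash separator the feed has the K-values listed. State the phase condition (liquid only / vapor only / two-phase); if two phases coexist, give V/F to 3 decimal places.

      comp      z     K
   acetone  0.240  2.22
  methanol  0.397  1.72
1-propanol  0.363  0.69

vapor only

ΣzᵢKᵢ = 1.466; Σzᵢ/Kᵢ = 0.865.
Since Σzᵢ/Kᵢ < 1 the mixture is above its dew point — single vapor phase.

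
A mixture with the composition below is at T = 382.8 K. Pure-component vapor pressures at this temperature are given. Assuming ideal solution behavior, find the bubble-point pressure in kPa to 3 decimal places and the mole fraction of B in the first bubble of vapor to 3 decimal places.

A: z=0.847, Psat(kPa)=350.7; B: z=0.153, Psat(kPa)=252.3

Pbub = 335.645 kPa, y_B = 0.115

At the bubble point ψ → 0, so ΣzᵢKᵢ = 1 with Kᵢ = Pᵢˢᵃᵗ/P ⇒ P = ΣzᵢPᵢˢᵃᵗ.
P = 0.847·350.7 + 0.153·252.3 = 335.645 kPa
yᵢ = zᵢPᵢˢᵃᵗ/P ⇒ y_B = 0.153·252.3/335.645 = 0.115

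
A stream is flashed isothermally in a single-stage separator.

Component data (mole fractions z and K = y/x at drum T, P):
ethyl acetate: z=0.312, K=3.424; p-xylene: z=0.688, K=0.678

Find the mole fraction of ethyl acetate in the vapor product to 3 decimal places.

y_ethyl acetate = 0.402

Binary case is linear: z₁(K₁−1)(1+V/F(K₂−1)) + z₂(K₂−1)(1+V/F(K₁−1)) = 0
⇒ V/F = [z₁(K₁−1)+z₂(K₂−1)] / [−(K₁−1)(K₂−1)] = 0.5348/0.7805 = 0.685
Compositions from xᵢ = zᵢ/(1+V/F(Kᵢ−1)), yᵢ = Kᵢxᵢ:
  ethyl acetate: x = 0.117, y = 0.402
  p-xylene: x = 0.883, y = 0.598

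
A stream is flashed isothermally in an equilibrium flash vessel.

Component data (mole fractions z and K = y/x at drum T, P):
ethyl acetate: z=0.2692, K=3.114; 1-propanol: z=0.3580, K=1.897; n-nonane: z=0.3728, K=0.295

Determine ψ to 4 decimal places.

Material balance + equilibrium reduce to Σ zᵢ(Kᵢ−1)/(1+ψ(Kᵢ−1)) = 0.
g(0) = ΣzᵢKᵢ − 1 = 0.6274 and g(1) = 1 − Σzᵢ/Kᵢ = -0.5389, so a root lies in (0, 1).
Newton–Raphson from ψ = 0.53:
  ψ = 0.5300: g = 0.06642, g' = -0.8722 → ψ = 0.6062
  ψ = 0.6062: g = -0.00149, g' = -0.9170 → ψ = 0.6045
Converged at ψ = 0.6045.

ψ = 0.6045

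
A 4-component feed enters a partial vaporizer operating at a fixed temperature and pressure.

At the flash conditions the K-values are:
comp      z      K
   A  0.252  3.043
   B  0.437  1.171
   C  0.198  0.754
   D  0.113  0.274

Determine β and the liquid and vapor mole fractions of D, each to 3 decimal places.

β = 0.809, x_D = 0.274, y_D = 0.075

Rachford–Rice: g(β) = Σ zᵢ(Kᵢ−1)/(1+β(Kᵢ−1)) = 0.
Check two-phase: ΣzᵢKᵢ = 1.459 > 1 and Σzᵢ/Kᵢ = 1.131 > 1, so g(0) = 0.459 > 0 and g(1) = -0.131 < 0.
Iterate (Newton) starting at β = 0.66:
  β = 0.660: g = 0.0707, g' = -0.438 → β = 0.822
  β = 0.822: g = -0.0066, g' = -0.541 → β = 0.809
Converged at β = 0.809.
Compositions from xᵢ = zᵢ/(1+β(Kᵢ−1)), yᵢ = Kᵢxᵢ:
  A: x = 0.095, y = 0.289
  B: x = 0.384, y = 0.450
  C: x = 0.247, y = 0.186
  D: x = 0.274, y = 0.075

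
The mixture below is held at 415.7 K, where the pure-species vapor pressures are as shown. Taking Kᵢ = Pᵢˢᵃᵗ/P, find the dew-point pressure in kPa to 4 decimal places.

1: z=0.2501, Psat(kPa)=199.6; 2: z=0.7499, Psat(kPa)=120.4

At the dew point ψ → 1, so Σzᵢ/Kᵢ = 1 with Kᵢ = Pᵢˢᵃᵗ/P ⇒ 1/P = Σzᵢ/Pᵢˢᵃᵗ.
1/P = 0.2501/199.6 + 0.7499/120.4 = 0.0074814 ⇒ P = 133.6646 kPa

Pdew = 133.6646 kPa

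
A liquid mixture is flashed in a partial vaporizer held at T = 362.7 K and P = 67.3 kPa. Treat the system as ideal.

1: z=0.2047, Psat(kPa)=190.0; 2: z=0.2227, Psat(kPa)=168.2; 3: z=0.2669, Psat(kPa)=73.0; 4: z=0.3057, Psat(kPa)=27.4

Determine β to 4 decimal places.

β = 0.7666

Raoult's law: Kᵢ = Pᵢˢᵃᵗ/P = Pᵢˢᵃᵗ/67.3.
  K_1 = 190.0/67.3 = 2.823180, K_2 = 168.2/67.3 = 2.499257, K_3 = 73.0/67.3 = 1.084695, K_4 = 27.4/67.3 = 0.407132
Rachford–Rice: g(β) = Σ zᵢ(Kᵢ−1)/(1+β(Kᵢ−1)) = 0.
Check two-phase: ΣzᵢKᵢ = 1.5485 > 1 and Σzᵢ/Kᵢ = 1.1585 > 1, so g(0) = 0.5485 > 0 and g(1) = -0.1585 < 0.
Iterate (Newton) starting at β = 0.51:
  β = 0.5100: g = 0.14448, g' = -0.5660 → β = 0.7653
  β = 0.7653: g = 0.00077, g' = -0.5889 → β = 0.7666
Converged at β = 0.7666.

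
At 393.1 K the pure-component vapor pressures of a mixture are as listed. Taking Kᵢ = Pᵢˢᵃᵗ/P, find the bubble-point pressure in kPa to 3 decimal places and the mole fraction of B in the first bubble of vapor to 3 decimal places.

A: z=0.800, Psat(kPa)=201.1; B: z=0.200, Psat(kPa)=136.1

Pbub = 188.100 kPa, y_B = 0.145

At the bubble point ψ → 0, so ΣzᵢKᵢ = 1 with Kᵢ = Pᵢˢᵃᵗ/P ⇒ P = ΣzᵢPᵢˢᵃᵗ.
P = 0.800·201.1 + 0.200·136.1 = 188.100 kPa
yᵢ = zᵢPᵢˢᵃᵗ/P ⇒ y_B = 0.200·136.1/188.100 = 0.145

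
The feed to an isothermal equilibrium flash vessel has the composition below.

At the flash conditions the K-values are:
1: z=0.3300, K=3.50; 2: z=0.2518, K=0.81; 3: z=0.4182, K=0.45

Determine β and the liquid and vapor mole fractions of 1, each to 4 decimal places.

β = 0.4948, x_1 = 0.1475, y_1 = 0.5163

Rachford–Rice: g(β) = Σ zᵢ(Kᵢ−1)/(1+β(Kᵢ−1)) = 0.
g(0) = ΣzᵢKᵢ − 1 = 0.5471 and g(1) = 1 − Σzᵢ/Kᵢ = -0.3345, so a root lies in (0, 1).
Newton–Raphson from β = 0.32:
  β = 0.3200: g = 0.12826, g' = -0.8332 → β = 0.4739
  β = 0.4739: g = 0.01392, g' = -0.6745 → β = 0.4946
  β = 0.4946: g = 0.00013, g' = -0.6621 → β = 0.4948
Converged at β = 0.4948.
Compositions from xᵢ = zᵢ/(1+β(Kᵢ−1)), yᵢ = Kᵢxᵢ:
  1: x = 0.1475, y = 0.5163
  2: x = 0.2779, y = 0.2251
  3: x = 0.5745, y = 0.2585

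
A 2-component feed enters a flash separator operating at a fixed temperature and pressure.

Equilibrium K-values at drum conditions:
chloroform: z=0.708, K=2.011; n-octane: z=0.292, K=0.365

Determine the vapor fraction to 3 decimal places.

ψ = 0.826

Rachford–Rice: g(ψ) = Σ zᵢ(Kᵢ−1)/(1+ψ(Kᵢ−1)) = 0.
g(0) = ΣzᵢKᵢ − 1 = 0.530 and g(1) = 1 − Σzᵢ/Kᵢ = -0.152, so a root lies in (0, 1).
Newton iteration, ψ⁰ = 0.5:
  ψ = 0.500: g = 0.2038, g' = -0.572 → ψ = 0.856
  ψ = 0.856: g = -0.0227, g' = -0.773 → ψ = 0.827
  ψ = 0.827: g = -0.0006, g' = -0.737 → ψ = 0.826
Converged at ψ = 0.826.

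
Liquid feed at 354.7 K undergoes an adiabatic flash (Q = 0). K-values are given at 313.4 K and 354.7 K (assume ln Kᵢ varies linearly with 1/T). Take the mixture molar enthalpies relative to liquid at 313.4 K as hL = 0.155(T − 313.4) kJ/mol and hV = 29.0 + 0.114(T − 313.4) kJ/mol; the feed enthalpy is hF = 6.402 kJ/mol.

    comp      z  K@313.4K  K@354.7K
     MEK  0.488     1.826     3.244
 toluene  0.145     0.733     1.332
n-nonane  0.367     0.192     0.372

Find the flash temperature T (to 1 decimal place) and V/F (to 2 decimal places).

Adiabatic flash: solve Rachford–Rice at each trial T, then check hF = ψ·hV(T) + (1−ψ)·hL(T).
  T = 313.4 K: K = (1.826, 0.733, 0.192), RR gives ψ = 0.117, H_out = 3.398 kJ/mol
  T = 354.7 K: K = (3.244, 1.332, 0.372), RR gives ψ = 0.763, H_out = 27.226 kJ/mol
  T = 334.0 K: K = (2.476, 1.006, 0.273), RR gives ψ = 0.495, H_out = 17.123 kJ/mol
  T = 323.7 K: K = (2.137, 0.863, 0.230), RR gives ψ = 0.335, H_out = 11.172 kJ/mol
  T = 318.5 K: K = (1.976, 0.796, 0.210), RR gives ψ = 0.236, H_out = 7.578 kJ/mol
  T = 315.9 K: K = (1.899, 0.763, 0.201), RR gives ψ = 0.179, H_out = 5.547 kJ/mol
  T = 317.2 K: K = (1.937, 0.779, 0.206), RR gives ψ = 0.208, H_out = 6.586 kJ/mol
Linear interpolation between T = 315.9 (H_out = 5.547) and T = 317.2 (H_out = 6.586) on hF = 6.402 gives T ≈ 317.0 K, at which ψ = 0.20.

T = 317.0 K, V/F = 0.20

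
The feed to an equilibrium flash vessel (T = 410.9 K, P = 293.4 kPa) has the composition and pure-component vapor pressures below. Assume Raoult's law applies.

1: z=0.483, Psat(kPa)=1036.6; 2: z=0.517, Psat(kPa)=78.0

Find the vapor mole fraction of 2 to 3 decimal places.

Raoult's law: Kᵢ = Pᵢˢᵃᵗ/P = Pᵢˢᵃᵗ/293.4.
  K_1 = 1036.6/293.4 = 3.53306, K_2 = 78.0/293.4 = 0.26585
Material balance + equilibrium reduce to Σ zᵢ(Kᵢ−1)/(1+β(Kᵢ−1)) = 0.
g(0) = ΣzᵢKᵢ − 1 = 0.844 and g(1) = 1 − Σzᵢ/Kᵢ = -1.081, so a root lies in (0, 1).
Newton iteration, β⁰ = 0.5:
  β = 0.500: g = -0.0599, g' = -1.299 → β = 0.454
Converged at β = 0.454.
Compositions from xᵢ = zᵢ/(1+β(Kᵢ−1)), yᵢ = Kᵢxᵢ:
  1: x = 0.225, y = 0.794
  2: x = 0.775, y = 0.206

y_2 = 0.206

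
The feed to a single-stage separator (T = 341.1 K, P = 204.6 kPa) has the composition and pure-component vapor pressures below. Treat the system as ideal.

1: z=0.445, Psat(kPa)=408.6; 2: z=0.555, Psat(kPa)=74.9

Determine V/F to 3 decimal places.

V/F = 0.145

Raoult's law: Kᵢ = Pᵢˢᵃᵗ/P = Pᵢˢᵃᵗ/204.6.
  K_1 = 408.6/204.6 = 1.99707, K_2 = 74.9/204.6 = 0.36608
Material balance + equilibrium reduce to Σ zᵢ(Kᵢ−1)/(1+V/F(Kᵢ−1)) = 0.
Check two-phase: ΣzᵢKᵢ = 1.092 > 1 and Σzᵢ/Kᵢ = 1.739 > 1, so g(0) = 0.092 > 0 and g(1) = -0.739 < 0.
Binary case is linear: z₁(K₁−1)(1+V/F(K₂−1)) + z₂(K₂−1)(1+V/F(K₁−1)) = 0
⇒ V/F = [z₁(K₁−1)+z₂(K₂−1)] / [−(K₁−1)(K₂−1)] = 0.0919/0.6321 = 0.145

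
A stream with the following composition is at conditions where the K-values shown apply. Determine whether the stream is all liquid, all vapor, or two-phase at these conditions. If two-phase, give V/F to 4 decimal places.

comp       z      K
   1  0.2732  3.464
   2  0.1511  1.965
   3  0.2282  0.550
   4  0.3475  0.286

ΣzᵢKᵢ = 1.4682; Σzᵢ/Kᵢ = 1.7857.
Both exceed 1, so a two-phase solution exists.
Newton iteration, ψ⁰ = 0.5:
  ψ = 0.5000: g = -0.11842, g' = -0.9024 → ψ = 0.3688
  ψ = 0.3688: g = 0.00032, g' = -0.9247 → ψ = 0.3691
Converged at ψ = 0.3691.

two-phase, V/F = 0.3691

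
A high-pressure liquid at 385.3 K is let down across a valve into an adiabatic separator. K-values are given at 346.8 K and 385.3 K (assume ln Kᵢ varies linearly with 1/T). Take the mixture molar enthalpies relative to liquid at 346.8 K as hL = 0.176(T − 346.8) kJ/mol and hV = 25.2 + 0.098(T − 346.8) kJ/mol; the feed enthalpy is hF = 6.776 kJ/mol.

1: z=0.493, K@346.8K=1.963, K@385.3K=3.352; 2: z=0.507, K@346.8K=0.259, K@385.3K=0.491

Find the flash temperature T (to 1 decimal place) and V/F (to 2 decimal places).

T = 351.9 K, V/F = 0.24

Adiabatic flash: solve Rachford–Rice at each trial T, then check hF = ψ·hV(T) + (1−ψ)·hL(T).
  T = 346.8 K: K = (1.963, 0.259), RR gives ψ = 0.139, H_out = 3.499 kJ/mol
  T = 385.3 K: K = (3.352, 0.491), RR gives ψ = 0.753, H_out = 23.490 kJ/mol
  T = 366.1 K: K = (2.603, 0.363), RR gives ψ = 0.458, H_out = 14.241 kJ/mol
  T = 356.5 K: K = (2.271, 0.308), RR gives ψ = 0.314, H_out = 9.377 kJ/mol
  T = 351.6 K: K = (2.112, 0.283), RR gives ψ = 0.231, H_out = 6.586 kJ/mol
  T = 354.1 K: K = (2.192, 0.296), RR gives ψ = 0.275, H_out = 8.047 kJ/mol
  T = 352.9 K: K = (2.153, 0.289), RR gives ψ = 0.254, H_out = 7.356 kJ/mol
Linear interpolation between T = 351.6 (H_out = 6.586) and T = 352.9 (H_out = 7.356) on hF = 6.776 gives T ≈ 351.9 K, at which ψ = 0.24.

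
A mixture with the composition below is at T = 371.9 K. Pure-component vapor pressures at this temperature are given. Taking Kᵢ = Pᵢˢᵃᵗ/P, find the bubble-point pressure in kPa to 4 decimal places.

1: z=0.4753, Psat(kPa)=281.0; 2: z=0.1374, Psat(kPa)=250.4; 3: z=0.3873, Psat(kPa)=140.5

At the bubble point ψ → 0, so ΣzᵢKᵢ = 1 with Kᵢ = Pᵢˢᵃᵗ/P ⇒ P = ΣzᵢPᵢˢᵃᵗ.
P = 0.4753·281.0 + 0.1374·250.4 + 0.3873·140.5 = 222.3799 kPa

Pbub = 222.3799 kPa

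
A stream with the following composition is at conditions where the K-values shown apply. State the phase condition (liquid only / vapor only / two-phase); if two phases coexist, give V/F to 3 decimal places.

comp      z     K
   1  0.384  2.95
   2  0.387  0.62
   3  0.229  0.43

two-phase, V/F = 0.525

ΣzᵢKᵢ = 1.471; Σzᵢ/Kᵢ = 1.287.
Both exceed 1, so a two-phase solution exists.
Rachford–Rice: g(ψ) = Σ zᵢ(Kᵢ−1)/(1+ψ(Kᵢ−1)) = 0.
Newton iteration, ψ⁰ = 0.5:
  ψ = 0.500: g = 0.0150, g' = -0.605 → ψ = 0.525
Converged at ψ = 0.525.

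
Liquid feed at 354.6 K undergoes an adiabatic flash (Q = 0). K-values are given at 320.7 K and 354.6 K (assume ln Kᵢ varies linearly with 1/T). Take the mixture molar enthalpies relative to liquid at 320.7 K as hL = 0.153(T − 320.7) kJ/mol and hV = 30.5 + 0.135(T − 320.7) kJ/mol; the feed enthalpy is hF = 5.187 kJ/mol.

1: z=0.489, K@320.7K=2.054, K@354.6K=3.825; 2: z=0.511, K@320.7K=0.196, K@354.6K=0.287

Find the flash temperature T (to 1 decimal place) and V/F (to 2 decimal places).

T = 322.6 K, V/F = 0.16

Adiabatic flash: solve Rachford–Rice at each trial T, then check hF = ψ·hV(T) + (1−ψ)·hL(T).
  T = 320.7 K: K = (2.054, 0.196), RR gives ψ = 0.123, H_out = 3.763 kJ/mol
  T = 354.6 K: K = (3.825, 0.287), RR gives ψ = 0.505, H_out = 20.280 kJ/mol
  T = 337.6 K: K = (2.844, 0.239), RR gives ψ = 0.366, H_out = 13.631 kJ/mol
  T = 329.1 K: K = (2.425, 0.217), RR gives ψ = 0.266, H_out = 9.355 kJ/mol
  T = 324.9 K: K = (2.234, 0.206), RR gives ψ = 0.202, H_out = 6.792 kJ/mol
  T = 322.8 K: K = (2.143, 0.201), RR gives ψ = 0.165, H_out = 5.347 kJ/mol
Linear interpolation between T = 320.7 (H_out = 3.763) and T = 322.8 (H_out = 5.347) on hF = 5.187 gives T ≈ 322.6 K, at which ψ = 0.16.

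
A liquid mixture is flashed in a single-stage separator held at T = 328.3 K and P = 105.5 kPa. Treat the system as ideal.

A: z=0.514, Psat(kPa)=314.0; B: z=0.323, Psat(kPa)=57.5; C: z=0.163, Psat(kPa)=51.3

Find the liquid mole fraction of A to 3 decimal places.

Raoult's law: Kᵢ = Pᵢˢᵃᵗ/P = Pᵢˢᵃᵗ/105.5.
  K_A = 314.0/105.5 = 2.97630, K_B = 57.5/105.5 = 0.54502, K_C = 51.3/105.5 = 0.48626
Material balance + equilibrium reduce to Σ zᵢ(Kᵢ−1)/(1+ψ(Kᵢ−1)) = 0.
Feasibility: ΣzᵢKᵢ = 1.785, Σzᵢ/Kᵢ = 1.101 — both > 1, two phases present.
Iterate (Newton) starting at ψ = 0.44:
  ψ = 0.440: g = 0.2514, g' = -0.751 → ψ = 0.775
  ψ = 0.775: g = 0.0352, g' = -0.592 → ψ = 0.834
Converged at ψ = 0.834.
Compositions from xᵢ = zᵢ/(1+ψ(Kᵢ−1)), yᵢ = Kᵢxᵢ:
  A: x = 0.194, y = 0.577
  B: x = 0.521, y = 0.284
  C: x = 0.285, y = 0.139

x_A = 0.194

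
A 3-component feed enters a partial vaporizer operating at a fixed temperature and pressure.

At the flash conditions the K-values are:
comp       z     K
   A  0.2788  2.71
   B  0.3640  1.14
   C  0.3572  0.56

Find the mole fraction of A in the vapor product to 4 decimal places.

y_A = 0.3157

Rachford–Rice: g(ψ) = Σ zᵢ(Kᵢ−1)/(1+ψ(Kᵢ−1)) = 0.
g(0) = ΣzᵢKᵢ − 1 = 0.3705 and g(1) = 1 − Σzᵢ/Kᵢ = -0.0600, so a root lies in (0, 1).
Iterate (Newton) starting at ψ = 0.5:
  ψ = 0.5000: g = 0.10314, g' = -0.3568 → ψ = 0.7890
  ψ = 0.7890: g = 0.00807, g' = -0.3158 → ψ = 0.8146
Converged at ψ = 0.8146.
Compositions from xᵢ = zᵢ/(1+ψ(Kᵢ−1)), yᵢ = Kᵢxᵢ:
  A: x = 0.1165, y = 0.3157
  B: x = 0.3267, y = 0.3725
  C: x = 0.5568, y = 0.3118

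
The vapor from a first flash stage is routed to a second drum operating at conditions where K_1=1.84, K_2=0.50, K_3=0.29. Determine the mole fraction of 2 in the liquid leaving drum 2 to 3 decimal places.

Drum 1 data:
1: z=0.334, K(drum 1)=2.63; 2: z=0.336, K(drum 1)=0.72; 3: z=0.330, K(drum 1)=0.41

x_2 (drum 2) = 0.342

Drum 1:
Let ψ₁ = V/F and solve Σ zᵢ(Kᵢ−1)/(1+ψ₁(Kᵢ−1)) = 0.
g(0) = ΣzᵢKᵢ − 1 = 0.256 and g(1) = 1 − Σzᵢ/Kᵢ = -0.399, so a root lies in (0, 1).
Newton iteration, ψ₁⁰ = 0.47:
  ψ₁ = 0.470: g = -0.0695, g' = -0.539 → ψ₁ = 0.341
  ψ₁ = 0.341: g = 0.0021, g' = -0.579 → ψ₁ = 0.345
Converged at ψ₁ = 0.345.
Drum-1 compositions:
  1: x = 0.214, y = 0.562
  2: x = 0.372, y = 0.268
  3: x = 0.414, y = 0.170
Drum-2 feed = drum-1 vapor: z₂ = (0.5624, 0.2678, 0.1698).
Drum 2:
Let ψ₂ = V/F and solve Σ zᵢ(Kᵢ−1)/(1+ψ₂(Kᵢ−1)) = 0.
g(0) = ΣzᵢKᵢ − 1 = 0.218 and g(1) = 1 − Σzᵢ/Kᵢ = -0.427, so a root lies in (0, 1).
Iterate (Newton) starting at ψ₂ = 0.58:
  ψ₂ = 0.580: g = -0.0759, g' = -0.560 → ψ₂ = 0.444
  ψ₂ = 0.444: g = -0.0043, g' = -0.504 → ψ₂ = 0.436
Converged at ψ₂ = 0.436.
  1: x = 0.412, y = 0.757
  2: x = 0.342, y = 0.171
  3: x = 0.246, y = 0.071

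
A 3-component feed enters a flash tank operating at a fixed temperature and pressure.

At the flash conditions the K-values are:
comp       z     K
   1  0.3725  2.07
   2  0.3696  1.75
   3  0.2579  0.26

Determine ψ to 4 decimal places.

ψ = 0.7161

Material balance + equilibrium reduce to Σ zᵢ(Kᵢ−1)/(1+ψ(Kᵢ−1)) = 0.
Feasibility: ΣzᵢKᵢ = 1.4849, Σzᵢ/Kᵢ = 1.3831 — both > 1, two phases present.
Newton iteration, ψ⁰ = 0.6:
  ψ = 0.6000: g = 0.09066, g' = -0.7139 → ψ = 0.7270
  ψ = 0.7270: g = -0.00949, g' = -0.8836 → ψ = 0.7163
  ψ = 0.7163: g = -0.00011, g' = -0.8641 → ψ = 0.7161
Converged at ψ = 0.7161.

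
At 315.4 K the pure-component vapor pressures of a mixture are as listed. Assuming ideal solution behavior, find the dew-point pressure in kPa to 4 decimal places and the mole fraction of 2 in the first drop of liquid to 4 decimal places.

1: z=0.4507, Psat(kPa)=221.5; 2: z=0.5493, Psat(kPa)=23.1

At the dew point ψ → 1, so Σzᵢ/Kᵢ = 1 with Kᵢ = Pᵢˢᵃᵗ/P ⇒ 1/P = Σzᵢ/Pᵢˢᵃᵗ.
1/P = 0.4507/221.5 + 0.5493/23.1 = 0.0258140 ⇒ P = 38.7387 kPa
xᵢ = zᵢP/Pᵢˢᵃᵗ ⇒ x_2 = 0.5493·38.7387/23.1 = 0.9212

Pdew = 38.7387 kPa, x_2 = 0.9212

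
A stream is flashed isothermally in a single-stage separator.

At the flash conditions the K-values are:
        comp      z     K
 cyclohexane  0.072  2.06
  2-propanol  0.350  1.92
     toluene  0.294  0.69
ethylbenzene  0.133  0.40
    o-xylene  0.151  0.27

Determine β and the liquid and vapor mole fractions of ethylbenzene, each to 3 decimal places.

β = 0.238, x_ethylbenzene = 0.155, y_ethylbenzene = 0.062

Newton–Raphson from β = 0.45:
  β = 0.450: g = -0.1000, g' = -0.492 → β = 0.247
  β = 0.247: g = -0.0038, g' = -0.466 → β = 0.238
Converged at β = 0.238.
Compositions from xᵢ = zᵢ/(1+β(Kᵢ−1)), yᵢ = Kᵢxᵢ:
  cyclohexane: x = 0.057, y = 0.118
  2-propanol: x = 0.287, y = 0.551
  toluene: x = 0.317, y = 0.219
  ethylbenzene: x = 0.155, y = 0.062
  o-xylene: x = 0.183, y = 0.049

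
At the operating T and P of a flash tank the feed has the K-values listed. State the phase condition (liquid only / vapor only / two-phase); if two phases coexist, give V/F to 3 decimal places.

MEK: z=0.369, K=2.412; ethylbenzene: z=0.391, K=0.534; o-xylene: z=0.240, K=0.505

two-phase, V/F = 0.327

ΣzᵢKᵢ = 1.220; Σzᵢ/Kᵢ = 1.360.
Both exceed 1, so a two-phase solution exists.
Let ψ = V/F and solve Σ zᵢ(Kᵢ−1)/(1+ψ(Kᵢ−1)) = 0.
Newton–Raphson from ψ = 0.45:
  ψ = 0.450: g = -0.0648, g' = -0.508 → ψ = 0.323
  ψ = 0.323: g = 0.0022, g' = -0.548 → ψ = 0.327
Converged at ψ = 0.327.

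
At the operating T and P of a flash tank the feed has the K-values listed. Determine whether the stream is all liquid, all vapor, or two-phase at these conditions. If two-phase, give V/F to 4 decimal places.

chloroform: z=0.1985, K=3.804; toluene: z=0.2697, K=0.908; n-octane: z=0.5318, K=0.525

two-phase, V/F = 0.2723

ΣzᵢKᵢ = 1.2792; Σzᵢ/Kᵢ = 1.3622.
Both exceed 1, so a two-phase solution exists.
Let ψ = V/F and solve Σ zᵢ(Kᵢ−1)/(1+ψ(Kᵢ−1)) = 0.
Newton–Raphson from ψ = 0.34:
  ψ = 0.3400: g = -0.04193, g' = -0.5821 → ψ = 0.2680
  ψ = 0.2680: g = 0.00291, g' = -0.6687 → ψ = 0.2723
Converged at ψ = 0.2723.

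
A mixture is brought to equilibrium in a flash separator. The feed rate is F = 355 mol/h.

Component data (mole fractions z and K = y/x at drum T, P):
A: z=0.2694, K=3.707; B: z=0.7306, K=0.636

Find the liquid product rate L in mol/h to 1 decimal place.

Rachford–Rice: g(ψ) = Σ zᵢ(Kᵢ−1)/(1+ψ(Kᵢ−1)) = 0.
g(0) = ΣzᵢKᵢ − 1 = 0.4633 and g(1) = 1 − Σzᵢ/Kᵢ = -0.2214, so a root lies in (0, 1).
Newton–Raphson from ψ = 0.4:
  ψ = 0.4000: g = 0.03888, g' = -0.5877 → ψ = 0.4662
  ψ = 0.4662: g = 0.00213, g' = -0.5263 → ψ = 0.4702
Converged at ψ = 0.4702.
Then V = ψ·F = 0.4702·355 = 166.9 mol/h and L = F − V = 188.1 mol/h.

L = 188.1 mol/h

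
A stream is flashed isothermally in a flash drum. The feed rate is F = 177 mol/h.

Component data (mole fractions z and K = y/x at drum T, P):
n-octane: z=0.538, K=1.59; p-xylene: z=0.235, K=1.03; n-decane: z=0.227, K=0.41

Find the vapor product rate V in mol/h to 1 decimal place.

V = 125.7 mol/h

Material balance + equilibrium reduce to Σ zᵢ(Kᵢ−1)/(1+ψ(Kᵢ−1)) = 0.
Feasibility: ΣzᵢKᵢ = 1.191, Σzᵢ/Kᵢ = 1.120 — both > 1, two phases present.
Newton iteration, ψ⁰ = 0.6:
  ψ = 0.600: g = 0.0340, g' = -0.292 → ψ = 0.717
  ψ = 0.717: g = -0.0021, g' = -0.330 → ψ = 0.710
Converged at ψ = 0.710.
Then V = ψ·F = 0.7104·177 = 125.7 mol/h and L = F − V = 51.3 mol/h.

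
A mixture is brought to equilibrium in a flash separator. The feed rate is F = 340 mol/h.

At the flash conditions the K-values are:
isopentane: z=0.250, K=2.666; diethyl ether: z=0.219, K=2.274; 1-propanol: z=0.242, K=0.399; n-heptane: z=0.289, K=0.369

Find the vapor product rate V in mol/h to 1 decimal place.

V = 135.7 mol/h

Let β = V/F and solve Σ zᵢ(Kᵢ−1)/(1+β(Kᵢ−1)) = 0.
Check two-phase: ΣzᵢKᵢ = 1.368 > 1 and Σzᵢ/Kᵢ = 1.580 > 1, so g(0) = 0.368 > 0 and g(1) = -0.580 < 0.
Newton iteration, β⁰ = 0.5:
  β = 0.500: g = -0.0767, g' = -0.763 → β = 0.400
  β = 0.400: g = -0.0003, g' = -0.763 → β = 0.399
Converged at β = 0.399.
Then V = β·F = 0.3992·340 = 135.7 mol/h and L = F − V = 204.3 mol/h.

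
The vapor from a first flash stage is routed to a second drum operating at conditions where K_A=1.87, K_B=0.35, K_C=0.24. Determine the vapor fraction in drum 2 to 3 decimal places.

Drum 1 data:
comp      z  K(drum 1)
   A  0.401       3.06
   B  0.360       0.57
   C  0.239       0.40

V/F (drum 2) = 0.411

Drum 1:
Newton–Raphson from ψ₁ = 0.45:
  ψ₁ = 0.450: g = 0.0403, g' = -0.722 → ψ₁ = 0.506
  ψ₁ = 0.506: g = 0.0008, g' = -0.694 → ψ₁ = 0.507
Converged at ψ₁ = 0.507.
Drum-1 compositions:
  A: x = 0.196, y = 0.600
  B: x = 0.460, y = 0.262
  C: x = 0.343, y = 0.137
Drum-2 feed = drum-1 vapor: z₂ = (0.6002, 0.2624, 0.1374).
Drum 2:
Material balance + equilibrium reduce to Σ zᵢ(Kᵢ−1)/(1+ψ₂(Kᵢ−1)) = 0.
Feasibility: ΣzᵢKᵢ = 1.247, Σzᵢ/Kᵢ = 1.643 — both > 1, two phases present.
Iterate (Newton) starting at ψ₂ = 0.52:
  ψ₂ = 0.520: g = -0.0708, g' = -0.685 → ψ₂ = 0.417
  ψ₂ = 0.417: g = -0.0035, g' = -0.623 → ψ₂ = 0.411
Converged at ψ₂ = 0.411.
  A: x = 0.442, y = 0.827
  B: x = 0.358, y = 0.125
  C: x = 0.200, y = 0.048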